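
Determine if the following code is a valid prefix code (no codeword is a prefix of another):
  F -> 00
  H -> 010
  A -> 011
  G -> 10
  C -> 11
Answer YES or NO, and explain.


Checking each pair (does one codeword prefix another?):
  F='00' vs H='010': no prefix
  F='00' vs A='011': no prefix
  F='00' vs G='10': no prefix
  F='00' vs C='11': no prefix
  H='010' vs F='00': no prefix
  H='010' vs A='011': no prefix
  H='010' vs G='10': no prefix
  H='010' vs C='11': no prefix
  A='011' vs F='00': no prefix
  A='011' vs H='010': no prefix
  A='011' vs G='10': no prefix
  A='011' vs C='11': no prefix
  G='10' vs F='00': no prefix
  G='10' vs H='010': no prefix
  G='10' vs A='011': no prefix
  G='10' vs C='11': no prefix
  C='11' vs F='00': no prefix
  C='11' vs H='010': no prefix
  C='11' vs A='011': no prefix
  C='11' vs G='10': no prefix
No violation found over all pairs.

YES -- this is a valid prefix code. No codeword is a prefix of any other codeword.


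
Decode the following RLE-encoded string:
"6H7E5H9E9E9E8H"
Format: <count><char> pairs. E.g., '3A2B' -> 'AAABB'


Expanding each <count><char> pair:
  6H -> 'HHHHHH'
  7E -> 'EEEEEEE'
  5H -> 'HHHHH'
  9E -> 'EEEEEEEEE'
  9E -> 'EEEEEEEEE'
  9E -> 'EEEEEEEEE'
  8H -> 'HHHHHHHH'

Decoded = HHHHHHEEEEEEEHHHHHEEEEEEEEEEEEEEEEEEEEEEEEEEEHHHHHHHH


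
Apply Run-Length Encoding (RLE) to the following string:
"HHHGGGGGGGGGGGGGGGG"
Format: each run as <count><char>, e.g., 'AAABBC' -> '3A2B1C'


Scanning runs left to right:
  i=0: run of 'H' x 3 -> '3H'
  i=3: run of 'G' x 16 -> '16G'

RLE = 3H16G


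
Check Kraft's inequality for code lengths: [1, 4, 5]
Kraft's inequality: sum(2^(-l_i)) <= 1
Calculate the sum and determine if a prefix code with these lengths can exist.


Sum = 2^(-1) + 2^(-4) + 2^(-5)
    = 0.5 + 0.0625 + 0.03125
    = 19/32 = 0.59375
Since 0.59375 <= 1, Kraft's inequality IS satisfied.
A prefix code with these lengths CAN exist.

Kraft sum = 0.59375. Satisfied.


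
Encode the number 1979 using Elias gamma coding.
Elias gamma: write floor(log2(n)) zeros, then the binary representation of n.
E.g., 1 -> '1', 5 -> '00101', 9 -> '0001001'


num_bits = floor(log2(1979)) + 1 = 11
leading_zeros = num_bits - 1 = 10
binary(1979) = 11110111011

Elias gamma(1979) = '0000000000' + '11110111011' = 000000000011110111011 (21 bits)


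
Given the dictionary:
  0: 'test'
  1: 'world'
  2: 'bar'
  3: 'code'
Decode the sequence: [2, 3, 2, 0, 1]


Look up each index in the dictionary:
  2 -> 'bar'
  3 -> 'code'
  2 -> 'bar'
  0 -> 'test'
  1 -> 'world'

Decoded: "bar code bar test world"


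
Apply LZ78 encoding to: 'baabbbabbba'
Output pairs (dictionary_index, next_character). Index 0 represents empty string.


LZ78 encoding steps:
Dictionary: {0: ''}
Step 1: w='' (idx 0), next='b' -> output (0, 'b'), add 'b' as idx 1
Step 2: w='' (idx 0), next='a' -> output (0, 'a'), add 'a' as idx 2
Step 3: w='a' (idx 2), next='b' -> output (2, 'b'), add 'ab' as idx 3
Step 4: w='b' (idx 1), next='b' -> output (1, 'b'), add 'bb' as idx 4
Step 5: w='ab' (idx 3), next='b' -> output (3, 'b'), add 'abb' as idx 5
Step 6: w='b' (idx 1), next='a' -> output (1, 'a'), add 'ba' as idx 6


Encoded: [(0, 'b'), (0, 'a'), (2, 'b'), (1, 'b'), (3, 'b'), (1, 'a')]


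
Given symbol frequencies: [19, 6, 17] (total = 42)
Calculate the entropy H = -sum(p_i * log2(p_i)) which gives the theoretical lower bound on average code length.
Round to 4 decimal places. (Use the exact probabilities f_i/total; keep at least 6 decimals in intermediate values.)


Per-symbol terms -p_i * log2(p_i) with p_i = f_i/42:
  p = 19/42 = 0.452381: log2(p) = -1.144390, -p*log2(p) = 0.517700
  p = 6/42 = 0.142857: log2(p) = -2.807355, -p*log2(p) = 0.401051
  p = 17/42 = 0.404762: log2(p) = -1.304855, -p*log2(p) = 0.528155
H = 0.517700 + 0.401051 + 0.528155 = 1.446906

H = 1.4469 bits/symbol


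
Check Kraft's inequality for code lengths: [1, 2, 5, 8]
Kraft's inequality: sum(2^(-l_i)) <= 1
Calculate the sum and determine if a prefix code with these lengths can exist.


Sum = 2^(-1) + 2^(-2) + 2^(-5) + 2^(-8)
    = 0.5 + 0.25 + 0.03125 + 0.00390625
    = 201/256 = 0.78515625
Since 0.78515625 <= 1, Kraft's inequality IS satisfied.
A prefix code with these lengths CAN exist.

Kraft sum = 0.78515625. Satisfied.


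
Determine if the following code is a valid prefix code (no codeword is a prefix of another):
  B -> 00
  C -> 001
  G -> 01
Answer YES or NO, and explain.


Checking each pair (does one codeword prefix another?):
  B='00' vs C='001': prefix -- VIOLATION

NO -- this is NOT a valid prefix code. B (00) is a prefix of C (001).


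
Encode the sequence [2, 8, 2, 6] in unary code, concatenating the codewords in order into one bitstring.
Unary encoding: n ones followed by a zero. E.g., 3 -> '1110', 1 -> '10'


Encode each number as n ones followed by a terminating 0:
  2 -> 110 (3 bits)
  8 -> 111111110 (9 bits)
  2 -> 110 (3 bits)
  6 -> 1111110 (7 bits)
Total length = 3 + 9 + 3 + 7 = 22 bits.

Unary([2, 8, 2, 6]) = 1101111111101101111110 (22 bits)


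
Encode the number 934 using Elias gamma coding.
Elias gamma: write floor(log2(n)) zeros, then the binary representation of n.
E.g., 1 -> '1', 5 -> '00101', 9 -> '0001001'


num_bits = floor(log2(934)) + 1 = 10
leading_zeros = num_bits - 1 = 9
binary(934) = 1110100110

Elias gamma(934) = '000000000' + '1110100110' = 0000000001110100110 (19 bits)


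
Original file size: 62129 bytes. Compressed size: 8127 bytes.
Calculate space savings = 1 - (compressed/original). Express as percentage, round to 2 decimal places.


ratio = compressed/original = 8127/62129 = 0.130808
savings = 1 - ratio = 1 - 0.130808 = 0.869192
as a percentage: 0.869192 * 100 = 86.92%

Space savings = 1 - 8127/62129 = 86.92%


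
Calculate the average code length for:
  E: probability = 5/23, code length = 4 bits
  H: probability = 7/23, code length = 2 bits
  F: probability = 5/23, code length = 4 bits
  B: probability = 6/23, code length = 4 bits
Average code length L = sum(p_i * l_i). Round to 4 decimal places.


Weighted contributions p_i * l_i:
  E: (5/23) * 4 = 20/23
  H: (7/23) * 2 = 14/23
  F: (5/23) * 4 = 20/23
  B: (6/23) * 4 = 24/23
Sum = (20 + 14 + 20 + 24)/23 = 78/23

L = 78/23 = 3.3913 bits/symbol


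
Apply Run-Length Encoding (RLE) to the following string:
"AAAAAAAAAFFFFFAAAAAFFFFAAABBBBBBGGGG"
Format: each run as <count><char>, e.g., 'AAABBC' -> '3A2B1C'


Scanning runs left to right:
  i=0: run of 'A' x 9 -> '9A'
  i=9: run of 'F' x 5 -> '5F'
  i=14: run of 'A' x 5 -> '5A'
  i=19: run of 'F' x 4 -> '4F'
  i=23: run of 'A' x 3 -> '3A'
  i=26: run of 'B' x 6 -> '6B'
  i=32: run of 'G' x 4 -> '4G'

RLE = 9A5F5A4F3A6B4G


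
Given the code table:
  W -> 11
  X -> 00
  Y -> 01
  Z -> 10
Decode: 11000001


Decoding:
11 -> W
00 -> X
00 -> X
01 -> Y


Result: WXXY


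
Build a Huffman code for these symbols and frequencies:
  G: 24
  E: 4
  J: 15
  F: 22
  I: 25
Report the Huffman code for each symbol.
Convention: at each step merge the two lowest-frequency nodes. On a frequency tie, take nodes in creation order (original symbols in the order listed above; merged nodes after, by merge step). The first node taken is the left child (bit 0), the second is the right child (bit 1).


Huffman tree construction:
Step 1: Merge E(4) + J(15) = 19
Step 2: Merge (E+J)(19) + F(22) = 41
Step 3: Merge G(24) + I(25) = 49
Step 4: Merge ((E+J)+F)(41) + (G+I)(49) = 90
Read each symbol's code off the tree from the root (left child = 0, right child = 1).

Codes:
  G: 10 (length 2)
  E: 000 (length 3)
  J: 001 (length 3)
  F: 01 (length 2)
  I: 11 (length 2)
Average code length: 199/90 = 2.2111 bits/symbol


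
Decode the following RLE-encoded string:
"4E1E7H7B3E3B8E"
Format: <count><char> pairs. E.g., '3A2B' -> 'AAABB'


Expanding each <count><char> pair:
  4E -> 'EEEE'
  1E -> 'E'
  7H -> 'HHHHHHH'
  7B -> 'BBBBBBB'
  3E -> 'EEE'
  3B -> 'BBB'
  8E -> 'EEEEEEEE'

Decoded = EEEEEHHHHHHHBBBBBBBEEEBBBEEEEEEEE


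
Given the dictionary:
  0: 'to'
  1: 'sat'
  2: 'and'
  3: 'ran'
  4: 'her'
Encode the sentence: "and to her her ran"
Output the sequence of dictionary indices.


Look up each word in the dictionary:
  'and' -> 2
  'to' -> 0
  'her' -> 4
  'her' -> 4
  'ran' -> 3

Encoded: [2, 0, 4, 4, 3]


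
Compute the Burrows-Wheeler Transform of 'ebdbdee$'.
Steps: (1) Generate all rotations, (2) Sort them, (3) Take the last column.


Rotations (sorted):
  0: $ebdbdee -> last char: e
  1: bdbdee$e -> last char: e
  2: bdee$ebd -> last char: d
  3: dbdee$eb -> last char: b
  4: dee$ebdb -> last char: b
  5: e$ebdbde -> last char: e
  6: ebdbdee$ -> last char: $
  7: ee$ebdbd -> last char: d


BWT = eedbbe$d


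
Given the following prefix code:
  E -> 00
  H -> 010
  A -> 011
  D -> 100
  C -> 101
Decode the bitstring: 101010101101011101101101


Decoding step by step:
Bits 101 -> C
Bits 010 -> H
Bits 101 -> C
Bits 101 -> C
Bits 011 -> A
Bits 101 -> C
Bits 101 -> C
Bits 101 -> C


Decoded message: CHCCACCC


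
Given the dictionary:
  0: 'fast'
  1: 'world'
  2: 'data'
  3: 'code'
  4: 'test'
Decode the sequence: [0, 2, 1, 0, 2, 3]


Look up each index in the dictionary:
  0 -> 'fast'
  2 -> 'data'
  1 -> 'world'
  0 -> 'fast'
  2 -> 'data'
  3 -> 'code'

Decoded: "fast data world fast data code"


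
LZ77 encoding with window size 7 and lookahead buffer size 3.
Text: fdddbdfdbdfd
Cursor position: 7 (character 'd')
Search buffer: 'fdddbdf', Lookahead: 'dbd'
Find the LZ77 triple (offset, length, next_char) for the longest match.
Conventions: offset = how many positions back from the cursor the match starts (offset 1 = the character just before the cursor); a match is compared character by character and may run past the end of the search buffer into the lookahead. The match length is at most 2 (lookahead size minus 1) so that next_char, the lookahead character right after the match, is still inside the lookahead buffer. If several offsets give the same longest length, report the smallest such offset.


Try each offset into the search buffer:
  offset=1 (pos 6, char 'f'): match length 0
  offset=2 (pos 5, char 'd'): match length 1
  offset=3 (pos 4, char 'b'): match length 0
  offset=4 (pos 3, char 'd'): match length 2
  offset=5 (pos 2, char 'd'): match length 1
  offset=6 (pos 1, char 'd'): match length 1
  offset=7 (pos 0, char 'f'): match length 0
Longest match has length 2 at offset 4.
next_char = character at position 7 + 2 = 9 -> 'd'

Best match: offset=4, length=2 (matching 'db' starting at position 3)
LZ77 triple: (4, 2, 'd')


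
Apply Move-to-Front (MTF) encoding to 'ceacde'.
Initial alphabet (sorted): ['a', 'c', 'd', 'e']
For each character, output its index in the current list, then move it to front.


MTF encoding:
'c': index 1 in ['a', 'c', 'd', 'e'] -> ['c', 'a', 'd', 'e']
'e': index 3 in ['c', 'a', 'd', 'e'] -> ['e', 'c', 'a', 'd']
'a': index 2 in ['e', 'c', 'a', 'd'] -> ['a', 'e', 'c', 'd']
'c': index 2 in ['a', 'e', 'c', 'd'] -> ['c', 'a', 'e', 'd']
'd': index 3 in ['c', 'a', 'e', 'd'] -> ['d', 'c', 'a', 'e']
'e': index 3 in ['d', 'c', 'a', 'e'] -> ['e', 'd', 'c', 'a']


Output: [1, 3, 2, 2, 3, 3]


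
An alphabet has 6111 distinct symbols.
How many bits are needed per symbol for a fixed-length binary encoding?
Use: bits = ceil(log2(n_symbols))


log2(6111) = 12.5772
Bracket: 2^12 = 4096 < 6111 <= 2^13 = 8192
So ceil(log2(6111)) = 13

bits = ceil(log2(6111)) = ceil(12.5772) = 13 bits


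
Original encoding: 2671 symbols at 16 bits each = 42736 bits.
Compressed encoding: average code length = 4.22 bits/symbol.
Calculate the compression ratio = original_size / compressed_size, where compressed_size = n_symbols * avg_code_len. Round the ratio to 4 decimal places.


original_size = n_symbols * orig_bits = 2671 * 16 = 42736 bits
compressed_size = n_symbols * avg_code_len = 2671 * 4.22 = 11271.62 bits
ratio = original_size / compressed_size = 42736 / 11271.62 = 3.7915

Compression ratio = 3.7915


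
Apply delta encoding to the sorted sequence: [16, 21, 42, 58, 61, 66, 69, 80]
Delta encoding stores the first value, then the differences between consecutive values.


First value: 16
Deltas:
  21 - 16 = 5
  42 - 21 = 21
  58 - 42 = 16
  61 - 58 = 3
  66 - 61 = 5
  69 - 66 = 3
  80 - 69 = 11


Delta encoded: [16, 5, 21, 16, 3, 5, 3, 11]


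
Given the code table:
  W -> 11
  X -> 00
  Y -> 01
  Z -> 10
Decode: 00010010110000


Decoding:
00 -> X
01 -> Y
00 -> X
10 -> Z
11 -> W
00 -> X
00 -> X


Result: XYXZWXX


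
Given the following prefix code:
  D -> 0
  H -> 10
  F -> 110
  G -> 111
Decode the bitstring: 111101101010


Decoding step by step:
Bits 111 -> G
Bits 10 -> H
Bits 110 -> F
Bits 10 -> H
Bits 10 -> H


Decoded message: GHFHH


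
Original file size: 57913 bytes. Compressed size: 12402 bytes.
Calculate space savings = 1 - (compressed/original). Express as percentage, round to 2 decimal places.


ratio = compressed/original = 12402/57913 = 0.214149
savings = 1 - ratio = 1 - 0.214149 = 0.785851
as a percentage: 0.785851 * 100 = 78.59%

Space savings = 1 - 12402/57913 = 78.59%


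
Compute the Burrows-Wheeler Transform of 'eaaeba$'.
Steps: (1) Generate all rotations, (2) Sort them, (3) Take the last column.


Rotations (sorted):
  0: $eaaeba -> last char: a
  1: a$eaaeb -> last char: b
  2: aaeba$e -> last char: e
  3: aeba$ea -> last char: a
  4: ba$eaae -> last char: e
  5: eaaeba$ -> last char: $
  6: eba$eaa -> last char: a


BWT = abeae$a


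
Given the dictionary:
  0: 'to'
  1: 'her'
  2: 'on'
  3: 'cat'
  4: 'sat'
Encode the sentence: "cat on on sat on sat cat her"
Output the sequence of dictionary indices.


Look up each word in the dictionary:
  'cat' -> 3
  'on' -> 2
  'on' -> 2
  'sat' -> 4
  'on' -> 2
  'sat' -> 4
  'cat' -> 3
  'her' -> 1

Encoded: [3, 2, 2, 4, 2, 4, 3, 1]


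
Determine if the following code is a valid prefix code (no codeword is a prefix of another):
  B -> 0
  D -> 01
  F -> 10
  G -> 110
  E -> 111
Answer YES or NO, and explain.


Checking each pair (does one codeword prefix another?):
  B='0' vs D='01': prefix -- VIOLATION

NO -- this is NOT a valid prefix code. B (0) is a prefix of D (01).


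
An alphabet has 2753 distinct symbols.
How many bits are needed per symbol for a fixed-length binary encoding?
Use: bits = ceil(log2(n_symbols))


log2(2753) = 11.4268
Bracket: 2^11 = 2048 < 2753 <= 2^12 = 4096
So ceil(log2(2753)) = 12

bits = ceil(log2(2753)) = ceil(11.4268) = 12 bits


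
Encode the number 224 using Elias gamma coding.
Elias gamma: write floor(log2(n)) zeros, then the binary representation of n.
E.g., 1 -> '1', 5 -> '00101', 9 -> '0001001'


num_bits = floor(log2(224)) + 1 = 8
leading_zeros = num_bits - 1 = 7
binary(224) = 11100000

Elias gamma(224) = '0000000' + '11100000' = 000000011100000 (15 bits)


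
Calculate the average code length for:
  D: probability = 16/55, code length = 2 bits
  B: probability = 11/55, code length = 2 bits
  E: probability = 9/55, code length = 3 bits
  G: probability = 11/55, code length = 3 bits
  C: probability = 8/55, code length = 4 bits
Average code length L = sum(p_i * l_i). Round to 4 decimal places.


Weighted contributions p_i * l_i:
  D: (16/55) * 2 = 32/55
  B: (11/55) * 2 = 22/55
  E: (9/55) * 3 = 27/55
  G: (11/55) * 3 = 33/55
  C: (8/55) * 4 = 32/55
Sum = (32 + 22 + 27 + 33 + 32)/55 = 146/55

L = 146/55 = 2.6545 bits/symbol


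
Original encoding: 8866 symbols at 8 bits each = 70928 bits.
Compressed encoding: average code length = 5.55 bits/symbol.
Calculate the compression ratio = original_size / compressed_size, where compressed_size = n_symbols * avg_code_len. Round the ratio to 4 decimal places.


original_size = n_symbols * orig_bits = 8866 * 8 = 70928 bits
compressed_size = n_symbols * avg_code_len = 8866 * 5.55 = 49206.3 bits
ratio = original_size / compressed_size = 70928 / 49206.3 = 1.4414

Compression ratio = 1.4414


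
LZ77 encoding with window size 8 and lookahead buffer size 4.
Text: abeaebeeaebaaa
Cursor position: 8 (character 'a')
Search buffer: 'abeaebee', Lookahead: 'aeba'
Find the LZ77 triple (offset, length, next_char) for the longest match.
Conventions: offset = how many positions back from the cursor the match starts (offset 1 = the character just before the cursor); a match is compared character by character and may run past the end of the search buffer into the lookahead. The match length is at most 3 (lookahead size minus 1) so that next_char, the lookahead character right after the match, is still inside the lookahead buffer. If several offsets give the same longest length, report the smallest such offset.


Try each offset into the search buffer:
  offset=1 (pos 7, char 'e'): match length 0
  offset=2 (pos 6, char 'e'): match length 0
  offset=3 (pos 5, char 'b'): match length 0
  offset=4 (pos 4, char 'e'): match length 0
  offset=5 (pos 3, char 'a'): match length 3
  offset=6 (pos 2, char 'e'): match length 0
  offset=7 (pos 1, char 'b'): match length 0
  offset=8 (pos 0, char 'a'): match length 1
Longest match has length 3 at offset 5.
next_char = character at position 8 + 3 = 11 -> 'a'

Best match: offset=5, length=3 (matching 'aeb' starting at position 3)
LZ77 triple: (5, 3, 'a')


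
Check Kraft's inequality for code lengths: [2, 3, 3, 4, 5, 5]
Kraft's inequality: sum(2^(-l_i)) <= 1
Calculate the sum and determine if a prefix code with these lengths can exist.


Sum = 2^(-2) + 2^(-3) + 2^(-3) + 2^(-4) + 2^(-5) + 2^(-5)
    = 0.25 + 0.125 + 0.125 + 0.0625 + 0.03125 + 0.03125
    = 20/32 = 0.625
Since 0.625 <= 1, Kraft's inequality IS satisfied.
A prefix code with these lengths CAN exist.

Kraft sum = 0.625. Satisfied.


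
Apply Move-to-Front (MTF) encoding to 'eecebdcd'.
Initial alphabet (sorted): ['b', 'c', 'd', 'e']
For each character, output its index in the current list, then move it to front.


MTF encoding:
'e': index 3 in ['b', 'c', 'd', 'e'] -> ['e', 'b', 'c', 'd']
'e': index 0 in ['e', 'b', 'c', 'd'] -> ['e', 'b', 'c', 'd']
'c': index 2 in ['e', 'b', 'c', 'd'] -> ['c', 'e', 'b', 'd']
'e': index 1 in ['c', 'e', 'b', 'd'] -> ['e', 'c', 'b', 'd']
'b': index 2 in ['e', 'c', 'b', 'd'] -> ['b', 'e', 'c', 'd']
'd': index 3 in ['b', 'e', 'c', 'd'] -> ['d', 'b', 'e', 'c']
'c': index 3 in ['d', 'b', 'e', 'c'] -> ['c', 'd', 'b', 'e']
'd': index 1 in ['c', 'd', 'b', 'e'] -> ['d', 'c', 'b', 'e']


Output: [3, 0, 2, 1, 2, 3, 3, 1]


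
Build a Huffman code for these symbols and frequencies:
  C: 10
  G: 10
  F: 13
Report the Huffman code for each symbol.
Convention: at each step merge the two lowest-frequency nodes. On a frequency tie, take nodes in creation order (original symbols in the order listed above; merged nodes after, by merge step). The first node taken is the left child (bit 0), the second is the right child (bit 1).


Huffman tree construction:
Step 1: Merge C(10) + G(10) = 20
Step 2: Merge F(13) + (C+G)(20) = 33
Read each symbol's code off the tree from the root (left child = 0, right child = 1).

Codes:
  C: 10 (length 2)
  G: 11 (length 2)
  F: 0 (length 1)
Average code length: 53/33 = 1.6061 bits/symbol


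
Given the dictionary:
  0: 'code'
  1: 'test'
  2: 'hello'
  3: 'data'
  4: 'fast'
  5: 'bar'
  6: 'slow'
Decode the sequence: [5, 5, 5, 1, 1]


Look up each index in the dictionary:
  5 -> 'bar'
  5 -> 'bar'
  5 -> 'bar'
  1 -> 'test'
  1 -> 'test'

Decoded: "bar bar bar test test"


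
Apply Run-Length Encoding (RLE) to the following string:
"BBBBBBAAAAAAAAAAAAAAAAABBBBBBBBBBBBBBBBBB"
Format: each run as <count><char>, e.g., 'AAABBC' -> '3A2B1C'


Scanning runs left to right:
  i=0: run of 'B' x 6 -> '6B'
  i=6: run of 'A' x 17 -> '17A'
  i=23: run of 'B' x 18 -> '18B'

RLE = 6B17A18B


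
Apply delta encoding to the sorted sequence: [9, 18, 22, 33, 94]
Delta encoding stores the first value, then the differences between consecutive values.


First value: 9
Deltas:
  18 - 9 = 9
  22 - 18 = 4
  33 - 22 = 11
  94 - 33 = 61


Delta encoded: [9, 9, 4, 11, 61]


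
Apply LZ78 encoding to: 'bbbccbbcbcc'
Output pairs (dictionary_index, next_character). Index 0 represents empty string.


LZ78 encoding steps:
Dictionary: {0: ''}
Step 1: w='' (idx 0), next='b' -> output (0, 'b'), add 'b' as idx 1
Step 2: w='b' (idx 1), next='b' -> output (1, 'b'), add 'bb' as idx 2
Step 3: w='' (idx 0), next='c' -> output (0, 'c'), add 'c' as idx 3
Step 4: w='c' (idx 3), next='b' -> output (3, 'b'), add 'cb' as idx 4
Step 5: w='b' (idx 1), next='c' -> output (1, 'c'), add 'bc' as idx 5
Step 6: w='bc' (idx 5), next='c' -> output (5, 'c'), add 'bcc' as idx 6


Encoded: [(0, 'b'), (1, 'b'), (0, 'c'), (3, 'b'), (1, 'c'), (5, 'c')]


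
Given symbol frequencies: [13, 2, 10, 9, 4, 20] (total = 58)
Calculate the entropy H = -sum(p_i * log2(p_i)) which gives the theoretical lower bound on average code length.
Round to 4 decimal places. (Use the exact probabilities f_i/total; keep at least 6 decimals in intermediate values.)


Per-symbol terms -p_i * log2(p_i) with p_i = f_i/58:
  p = 13/58 = 0.224138: log2(p) = -2.157541, -p*log2(p) = 0.483587
  p = 2/58 = 0.034483: log2(p) = -4.857981, -p*log2(p) = 0.167517
  p = 10/58 = 0.172414: log2(p) = -2.536053, -p*log2(p) = 0.437251
  p = 9/58 = 0.155172: log2(p) = -2.688056, -p*log2(p) = 0.417112
  p = 4/58 = 0.068966: log2(p) = -3.857981, -p*log2(p) = 0.266068
  p = 20/58 = 0.344828: log2(p) = -1.536053, -p*log2(p) = 0.529673
H = 0.483587 + 0.167517 + 0.437251 + 0.417112 + 0.266068 + 0.529673 = 2.301208

H = 2.3012 bits/symbol


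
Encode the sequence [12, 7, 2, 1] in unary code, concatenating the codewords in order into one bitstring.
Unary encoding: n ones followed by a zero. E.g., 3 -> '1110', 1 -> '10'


Encode each number as n ones followed by a terminating 0:
  12 -> 1111111111110 (13 bits)
  7 -> 11111110 (8 bits)
  2 -> 110 (3 bits)
  1 -> 10 (2 bits)
Total length = 13 + 8 + 3 + 2 = 26 bits.

Unary([12, 7, 2, 1]) = 11111111111101111111011010 (26 bits)


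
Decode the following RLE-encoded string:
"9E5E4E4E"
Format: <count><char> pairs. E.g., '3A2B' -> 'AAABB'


Expanding each <count><char> pair:
  9E -> 'EEEEEEEEE'
  5E -> 'EEEEE'
  4E -> 'EEEE'
  4E -> 'EEEE'

Decoded = EEEEEEEEEEEEEEEEEEEEEE


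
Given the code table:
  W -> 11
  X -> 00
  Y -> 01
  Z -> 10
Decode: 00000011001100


Decoding:
00 -> X
00 -> X
00 -> X
11 -> W
00 -> X
11 -> W
00 -> X


Result: XXXWXWX


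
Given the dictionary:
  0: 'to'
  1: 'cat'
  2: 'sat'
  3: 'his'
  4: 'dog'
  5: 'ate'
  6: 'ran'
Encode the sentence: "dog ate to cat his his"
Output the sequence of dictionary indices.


Look up each word in the dictionary:
  'dog' -> 4
  'ate' -> 5
  'to' -> 0
  'cat' -> 1
  'his' -> 3
  'his' -> 3

Encoded: [4, 5, 0, 1, 3, 3]


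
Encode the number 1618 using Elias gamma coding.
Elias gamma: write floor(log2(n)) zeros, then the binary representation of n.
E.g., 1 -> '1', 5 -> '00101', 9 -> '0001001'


num_bits = floor(log2(1618)) + 1 = 11
leading_zeros = num_bits - 1 = 10
binary(1618) = 11001010010

Elias gamma(1618) = '0000000000' + '11001010010' = 000000000011001010010 (21 bits)


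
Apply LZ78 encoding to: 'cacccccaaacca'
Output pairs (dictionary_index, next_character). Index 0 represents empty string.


LZ78 encoding steps:
Dictionary: {0: ''}
Step 1: w='' (idx 0), next='c' -> output (0, 'c'), add 'c' as idx 1
Step 2: w='' (idx 0), next='a' -> output (0, 'a'), add 'a' as idx 2
Step 3: w='c' (idx 1), next='c' -> output (1, 'c'), add 'cc' as idx 3
Step 4: w='cc' (idx 3), next='c' -> output (3, 'c'), add 'ccc' as idx 4
Step 5: w='a' (idx 2), next='a' -> output (2, 'a'), add 'aa' as idx 5
Step 6: w='a' (idx 2), next='c' -> output (2, 'c'), add 'ac' as idx 6
Step 7: w='c' (idx 1), next='a' -> output (1, 'a'), add 'ca' as idx 7


Encoded: [(0, 'c'), (0, 'a'), (1, 'c'), (3, 'c'), (2, 'a'), (2, 'c'), (1, 'a')]


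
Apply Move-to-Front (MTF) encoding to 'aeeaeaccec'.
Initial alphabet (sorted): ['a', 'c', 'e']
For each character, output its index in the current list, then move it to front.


MTF encoding:
'a': index 0 in ['a', 'c', 'e'] -> ['a', 'c', 'e']
'e': index 2 in ['a', 'c', 'e'] -> ['e', 'a', 'c']
'e': index 0 in ['e', 'a', 'c'] -> ['e', 'a', 'c']
'a': index 1 in ['e', 'a', 'c'] -> ['a', 'e', 'c']
'e': index 1 in ['a', 'e', 'c'] -> ['e', 'a', 'c']
'a': index 1 in ['e', 'a', 'c'] -> ['a', 'e', 'c']
'c': index 2 in ['a', 'e', 'c'] -> ['c', 'a', 'e']
'c': index 0 in ['c', 'a', 'e'] -> ['c', 'a', 'e']
'e': index 2 in ['c', 'a', 'e'] -> ['e', 'c', 'a']
'c': index 1 in ['e', 'c', 'a'] -> ['c', 'e', 'a']


Output: [0, 2, 0, 1, 1, 1, 2, 0, 2, 1]


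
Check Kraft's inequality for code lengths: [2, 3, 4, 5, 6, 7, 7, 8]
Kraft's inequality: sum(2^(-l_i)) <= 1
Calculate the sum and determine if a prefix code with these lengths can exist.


Sum = 2^(-2) + 2^(-3) + 2^(-4) + 2^(-5) + 2^(-6) + 2^(-7) + 2^(-7) + 2^(-8)
    = 0.25 + 0.125 + 0.0625 + 0.03125 + 0.015625 + 0.0078125 + 0.0078125 + 0.00390625
    = 129/256 = 0.50390625
Since 0.50390625 <= 1, Kraft's inequality IS satisfied.
A prefix code with these lengths CAN exist.

Kraft sum = 0.50390625. Satisfied.


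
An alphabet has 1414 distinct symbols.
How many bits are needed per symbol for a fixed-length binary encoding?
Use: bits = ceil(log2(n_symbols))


log2(1414) = 10.4656
Bracket: 2^10 = 1024 < 1414 <= 2^11 = 2048
So ceil(log2(1414)) = 11

bits = ceil(log2(1414)) = ceil(10.4656) = 11 bits


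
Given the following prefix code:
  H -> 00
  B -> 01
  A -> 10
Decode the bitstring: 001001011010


Decoding step by step:
Bits 00 -> H
Bits 10 -> A
Bits 01 -> B
Bits 01 -> B
Bits 10 -> A
Bits 10 -> A


Decoded message: HABBAA


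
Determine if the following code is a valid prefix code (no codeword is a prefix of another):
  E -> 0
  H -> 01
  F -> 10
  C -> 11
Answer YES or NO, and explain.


Checking each pair (does one codeword prefix another?):
  E='0' vs H='01': prefix -- VIOLATION

NO -- this is NOT a valid prefix code. E (0) is a prefix of H (01).


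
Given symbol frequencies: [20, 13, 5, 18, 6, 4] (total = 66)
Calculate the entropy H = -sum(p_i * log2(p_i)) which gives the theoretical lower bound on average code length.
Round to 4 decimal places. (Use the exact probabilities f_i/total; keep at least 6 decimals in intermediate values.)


Per-symbol terms -p_i * log2(p_i) with p_i = f_i/66:
  p = 20/66 = 0.303030: log2(p) = -1.722466, -p*log2(p) = 0.521959
  p = 13/66 = 0.196970: log2(p) = -2.343954, -p*log2(p) = 0.461688
  p = 5/66 = 0.075758: log2(p) = -3.722466, -p*log2(p) = 0.282005
  p = 18/66 = 0.272727: log2(p) = -1.874469, -p*log2(p) = 0.511219
  p = 6/66 = 0.090909: log2(p) = -3.459432, -p*log2(p) = 0.314494
  p = 4/66 = 0.060606: log2(p) = -4.044394, -p*log2(p) = 0.245115
H = 0.521959 + 0.461688 + 0.282005 + 0.511219 + 0.314494 + 0.245115 = 2.336480

H = 2.3365 bits/symbol


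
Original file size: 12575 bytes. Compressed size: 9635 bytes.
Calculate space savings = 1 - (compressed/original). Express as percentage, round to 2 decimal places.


ratio = compressed/original = 9635/12575 = 0.766203
savings = 1 - ratio = 1 - 0.766203 = 0.233797
as a percentage: 0.233797 * 100 = 23.38%

Space savings = 1 - 9635/12575 = 23.38%


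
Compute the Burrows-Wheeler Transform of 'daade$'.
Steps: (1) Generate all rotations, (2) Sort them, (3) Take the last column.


Rotations (sorted):
  0: $daade -> last char: e
  1: aade$d -> last char: d
  2: ade$da -> last char: a
  3: daade$ -> last char: $
  4: de$daa -> last char: a
  5: e$daad -> last char: d


BWT = eda$ad


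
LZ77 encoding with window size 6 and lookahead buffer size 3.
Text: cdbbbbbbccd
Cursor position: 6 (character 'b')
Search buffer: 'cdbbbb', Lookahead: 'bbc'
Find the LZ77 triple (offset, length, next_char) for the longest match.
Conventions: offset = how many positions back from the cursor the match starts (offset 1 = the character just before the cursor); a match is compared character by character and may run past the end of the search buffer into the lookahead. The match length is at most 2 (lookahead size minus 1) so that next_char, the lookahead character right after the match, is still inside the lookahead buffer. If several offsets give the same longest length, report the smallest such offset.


Try each offset into the search buffer:
  offset=1 (pos 5, char 'b'): match length 2
  offset=2 (pos 4, char 'b'): match length 2
  offset=3 (pos 3, char 'b'): match length 2
  offset=4 (pos 2, char 'b'): match length 2
  offset=5 (pos 1, char 'd'): match length 0
  offset=6 (pos 0, char 'c'): match length 0
Longest match has length 2, found at offsets 1, 2, 3, 4; take the smallest, offset 1.
next_char = character at position 6 + 2 = 8 -> 'c'

Best match: offset=1, length=2 (matching 'bb' starting at position 5)
LZ77 triple: (1, 2, 'c')


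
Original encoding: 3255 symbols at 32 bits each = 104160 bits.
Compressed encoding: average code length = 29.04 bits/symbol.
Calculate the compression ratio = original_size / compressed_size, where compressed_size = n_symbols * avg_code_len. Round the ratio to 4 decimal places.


original_size = n_symbols * orig_bits = 3255 * 32 = 104160 bits
compressed_size = n_symbols * avg_code_len = 3255 * 29.04 = 94525.2 bits
ratio = original_size / compressed_size = 104160 / 94525.2 = 1.1019

Compression ratio = 1.1019


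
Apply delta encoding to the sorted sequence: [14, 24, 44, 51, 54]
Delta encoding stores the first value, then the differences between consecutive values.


First value: 14
Deltas:
  24 - 14 = 10
  44 - 24 = 20
  51 - 44 = 7
  54 - 51 = 3


Delta encoded: [14, 10, 20, 7, 3]


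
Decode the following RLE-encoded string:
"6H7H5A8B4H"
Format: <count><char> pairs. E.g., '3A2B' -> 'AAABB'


Expanding each <count><char> pair:
  6H -> 'HHHHHH'
  7H -> 'HHHHHHH'
  5A -> 'AAAAA'
  8B -> 'BBBBBBBB'
  4H -> 'HHHH'

Decoded = HHHHHHHHHHHHHAAAAABBBBBBBBHHHH


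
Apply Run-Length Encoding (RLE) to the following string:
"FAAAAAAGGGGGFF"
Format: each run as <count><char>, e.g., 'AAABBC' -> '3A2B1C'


Scanning runs left to right:
  i=0: run of 'F' x 1 -> '1F'
  i=1: run of 'A' x 6 -> '6A'
  i=7: run of 'G' x 5 -> '5G'
  i=12: run of 'F' x 2 -> '2F'

RLE = 1F6A5G2F


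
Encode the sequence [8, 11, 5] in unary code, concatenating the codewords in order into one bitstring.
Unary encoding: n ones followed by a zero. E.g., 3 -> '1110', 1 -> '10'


Encode each number as n ones followed by a terminating 0:
  8 -> 111111110 (9 bits)
  11 -> 111111111110 (12 bits)
  5 -> 111110 (6 bits)
Total length = 9 + 12 + 6 = 27 bits.

Unary([8, 11, 5]) = 111111110111111111110111110 (27 bits)


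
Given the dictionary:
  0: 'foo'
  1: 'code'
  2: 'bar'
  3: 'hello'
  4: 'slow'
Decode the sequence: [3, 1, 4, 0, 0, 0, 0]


Look up each index in the dictionary:
  3 -> 'hello'
  1 -> 'code'
  4 -> 'slow'
  0 -> 'foo'
  0 -> 'foo'
  0 -> 'foo'
  0 -> 'foo'

Decoded: "hello code slow foo foo foo foo"


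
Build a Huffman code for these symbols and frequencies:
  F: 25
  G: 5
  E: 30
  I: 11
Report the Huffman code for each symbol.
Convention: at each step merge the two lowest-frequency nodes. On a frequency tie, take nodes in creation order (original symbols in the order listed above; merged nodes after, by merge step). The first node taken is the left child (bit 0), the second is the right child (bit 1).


Huffman tree construction:
Step 1: Merge G(5) + I(11) = 16
Step 2: Merge (G+I)(16) + F(25) = 41
Step 3: Merge E(30) + ((G+I)+F)(41) = 71
Read each symbol's code off the tree from the root (left child = 0, right child = 1).

Codes:
  F: 11 (length 2)
  G: 100 (length 3)
  E: 0 (length 1)
  I: 101 (length 3)
Average code length: 128/71 = 1.8028 bits/symbol


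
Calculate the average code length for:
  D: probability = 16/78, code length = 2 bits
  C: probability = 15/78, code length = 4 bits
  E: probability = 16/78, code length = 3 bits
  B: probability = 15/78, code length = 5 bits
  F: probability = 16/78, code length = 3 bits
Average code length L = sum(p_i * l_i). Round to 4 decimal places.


Weighted contributions p_i * l_i:
  D: (16/78) * 2 = 32/78
  C: (15/78) * 4 = 60/78
  E: (16/78) * 3 = 48/78
  B: (15/78) * 5 = 75/78
  F: (16/78) * 3 = 48/78
Sum = (32 + 60 + 48 + 75 + 48)/78 = 263/78

L = 263/78 = 3.3718 bits/symbol


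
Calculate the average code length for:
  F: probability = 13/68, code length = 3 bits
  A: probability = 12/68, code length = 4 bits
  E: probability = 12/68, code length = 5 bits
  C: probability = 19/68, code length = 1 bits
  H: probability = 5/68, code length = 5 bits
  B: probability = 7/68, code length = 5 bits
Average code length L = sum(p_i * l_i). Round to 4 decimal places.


Weighted contributions p_i * l_i:
  F: (13/68) * 3 = 39/68
  A: (12/68) * 4 = 48/68
  E: (12/68) * 5 = 60/68
  C: (19/68) * 1 = 19/68
  H: (5/68) * 5 = 25/68
  B: (7/68) * 5 = 35/68
Sum = (39 + 48 + 60 + 19 + 25 + 35)/68 = 226/68

L = 226/68 = 3.3235 bits/symbol


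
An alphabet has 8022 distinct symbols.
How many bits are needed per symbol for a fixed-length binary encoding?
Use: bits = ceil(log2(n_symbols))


log2(8022) = 12.9697
Bracket: 2^12 = 4096 < 8022 <= 2^13 = 8192
So ceil(log2(8022)) = 13

bits = ceil(log2(8022)) = ceil(12.9697) = 13 bits


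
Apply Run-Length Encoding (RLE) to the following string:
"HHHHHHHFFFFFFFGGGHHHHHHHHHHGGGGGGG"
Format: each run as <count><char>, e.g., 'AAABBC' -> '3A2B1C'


Scanning runs left to right:
  i=0: run of 'H' x 7 -> '7H'
  i=7: run of 'F' x 7 -> '7F'
  i=14: run of 'G' x 3 -> '3G'
  i=17: run of 'H' x 10 -> '10H'
  i=27: run of 'G' x 7 -> '7G'

RLE = 7H7F3G10H7G


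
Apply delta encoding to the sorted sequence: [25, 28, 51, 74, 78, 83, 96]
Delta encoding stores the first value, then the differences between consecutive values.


First value: 25
Deltas:
  28 - 25 = 3
  51 - 28 = 23
  74 - 51 = 23
  78 - 74 = 4
  83 - 78 = 5
  96 - 83 = 13


Delta encoded: [25, 3, 23, 23, 4, 5, 13]


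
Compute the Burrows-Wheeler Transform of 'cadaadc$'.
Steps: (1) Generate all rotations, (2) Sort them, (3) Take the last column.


Rotations (sorted):
  0: $cadaadc -> last char: c
  1: aadc$cad -> last char: d
  2: adaadc$c -> last char: c
  3: adc$cada -> last char: a
  4: c$cadaad -> last char: d
  5: cadaadc$ -> last char: $
  6: daadc$ca -> last char: a
  7: dc$cadaa -> last char: a


BWT = cdcad$aa


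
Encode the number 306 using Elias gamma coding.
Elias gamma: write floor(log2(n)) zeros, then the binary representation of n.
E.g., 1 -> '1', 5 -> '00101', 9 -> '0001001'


num_bits = floor(log2(306)) + 1 = 9
leading_zeros = num_bits - 1 = 8
binary(306) = 100110010

Elias gamma(306) = '00000000' + '100110010' = 00000000100110010 (17 bits)


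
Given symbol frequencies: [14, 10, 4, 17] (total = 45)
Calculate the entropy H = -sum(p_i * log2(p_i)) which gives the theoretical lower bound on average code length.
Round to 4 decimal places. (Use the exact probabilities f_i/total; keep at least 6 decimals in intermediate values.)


Per-symbol terms -p_i * log2(p_i) with p_i = f_i/45:
  p = 14/45 = 0.311111: log2(p) = -1.684498, -p*log2(p) = 0.524066
  p = 10/45 = 0.222222: log2(p) = -2.169925, -p*log2(p) = 0.482206
  p = 4/45 = 0.088889: log2(p) = -3.491853, -p*log2(p) = 0.310387
  p = 17/45 = 0.377778: log2(p) = -1.404390, -p*log2(p) = 0.530547
H = 0.524066 + 0.482206 + 0.310387 + 0.530547 = 1.847206

H = 1.8472 bits/symbol


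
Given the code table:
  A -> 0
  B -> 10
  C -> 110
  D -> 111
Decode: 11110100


Decoding:
111 -> D
10 -> B
10 -> B
0 -> A


Result: DBBA


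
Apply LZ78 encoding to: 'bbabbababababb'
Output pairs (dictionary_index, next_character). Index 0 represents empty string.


LZ78 encoding steps:
Dictionary: {0: ''}
Step 1: w='' (idx 0), next='b' -> output (0, 'b'), add 'b' as idx 1
Step 2: w='b' (idx 1), next='a' -> output (1, 'a'), add 'ba' as idx 2
Step 3: w='b' (idx 1), next='b' -> output (1, 'b'), add 'bb' as idx 3
Step 4: w='' (idx 0), next='a' -> output (0, 'a'), add 'a' as idx 4
Step 5: w='ba' (idx 2), next='b' -> output (2, 'b'), add 'bab' as idx 5
Step 6: w='a' (idx 4), next='b' -> output (4, 'b'), add 'ab' as idx 6
Step 7: w='ab' (idx 6), next='b' -> output (6, 'b'), add 'abb' as idx 7


Encoded: [(0, 'b'), (1, 'a'), (1, 'b'), (0, 'a'), (2, 'b'), (4, 'b'), (6, 'b')]


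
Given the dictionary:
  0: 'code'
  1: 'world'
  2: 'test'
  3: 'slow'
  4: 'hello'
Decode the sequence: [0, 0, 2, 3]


Look up each index in the dictionary:
  0 -> 'code'
  0 -> 'code'
  2 -> 'test'
  3 -> 'slow'

Decoded: "code code test slow"


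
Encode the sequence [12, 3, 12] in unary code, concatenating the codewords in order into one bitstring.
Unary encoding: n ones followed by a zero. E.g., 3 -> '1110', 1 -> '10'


Encode each number as n ones followed by a terminating 0:
  12 -> 1111111111110 (13 bits)
  3 -> 1110 (4 bits)
  12 -> 1111111111110 (13 bits)
Total length = 13 + 4 + 13 = 30 bits.

Unary([12, 3, 12]) = 111111111111011101111111111110 (30 bits)


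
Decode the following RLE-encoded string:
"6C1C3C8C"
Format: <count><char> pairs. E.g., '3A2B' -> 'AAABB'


Expanding each <count><char> pair:
  6C -> 'CCCCCC'
  1C -> 'C'
  3C -> 'CCC'
  8C -> 'CCCCCCCC'

Decoded = CCCCCCCCCCCCCCCCCC


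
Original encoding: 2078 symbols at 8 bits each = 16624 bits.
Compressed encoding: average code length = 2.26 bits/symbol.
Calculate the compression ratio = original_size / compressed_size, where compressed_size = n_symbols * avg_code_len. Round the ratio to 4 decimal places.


original_size = n_symbols * orig_bits = 2078 * 8 = 16624 bits
compressed_size = n_symbols * avg_code_len = 2078 * 2.26 = 4696.28 bits
ratio = original_size / compressed_size = 16624 / 4696.28 = 3.5398

Compression ratio = 3.5398


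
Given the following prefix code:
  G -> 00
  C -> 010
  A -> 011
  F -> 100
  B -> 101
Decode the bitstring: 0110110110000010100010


Decoding step by step:
Bits 011 -> A
Bits 011 -> A
Bits 011 -> A
Bits 00 -> G
Bits 00 -> G
Bits 010 -> C
Bits 100 -> F
Bits 010 -> C


Decoded message: AAAGGCFC


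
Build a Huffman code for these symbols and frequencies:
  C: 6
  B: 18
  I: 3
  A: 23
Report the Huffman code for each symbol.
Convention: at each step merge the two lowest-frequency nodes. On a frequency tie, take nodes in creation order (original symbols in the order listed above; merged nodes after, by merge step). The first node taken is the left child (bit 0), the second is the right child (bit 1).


Huffman tree construction:
Step 1: Merge I(3) + C(6) = 9
Step 2: Merge (I+C)(9) + B(18) = 27
Step 3: Merge A(23) + ((I+C)+B)(27) = 50
Read each symbol's code off the tree from the root (left child = 0, right child = 1).

Codes:
  C: 101 (length 3)
  B: 11 (length 2)
  I: 100 (length 3)
  A: 0 (length 1)
Average code length: 86/50 = 1.7200 bits/symbol


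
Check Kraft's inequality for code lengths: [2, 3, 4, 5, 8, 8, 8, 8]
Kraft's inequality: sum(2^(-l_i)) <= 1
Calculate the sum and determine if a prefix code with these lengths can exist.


Sum = 2^(-2) + 2^(-3) + 2^(-4) + 2^(-5) + 2^(-8) + 2^(-8) + 2^(-8) + 2^(-8)
    = 0.25 + 0.125 + 0.0625 + 0.03125 + 0.00390625 + 0.00390625 + 0.00390625 + 0.00390625
    = 124/256 = 0.484375
Since 0.484375 <= 1, Kraft's inequality IS satisfied.
A prefix code with these lengths CAN exist.

Kraft sum = 0.484375. Satisfied.


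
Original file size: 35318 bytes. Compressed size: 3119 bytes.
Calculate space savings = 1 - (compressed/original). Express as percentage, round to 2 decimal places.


ratio = compressed/original = 3119/35318 = 0.088312
savings = 1 - ratio = 1 - 0.088312 = 0.911688
as a percentage: 0.911688 * 100 = 91.17%

Space savings = 1 - 3119/35318 = 91.17%


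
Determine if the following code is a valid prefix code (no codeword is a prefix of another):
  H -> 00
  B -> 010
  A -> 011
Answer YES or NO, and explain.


Checking each pair (does one codeword prefix another?):
  H='00' vs B='010': no prefix
  H='00' vs A='011': no prefix
  B='010' vs H='00': no prefix
  B='010' vs A='011': no prefix
  A='011' vs H='00': no prefix
  A='011' vs B='010': no prefix
No violation found over all pairs.

YES -- this is a valid prefix code. No codeword is a prefix of any other codeword.
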